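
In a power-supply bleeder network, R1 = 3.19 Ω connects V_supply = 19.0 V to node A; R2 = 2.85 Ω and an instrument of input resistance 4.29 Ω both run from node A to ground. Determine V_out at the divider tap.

V_out ≈ 6.64 V

First combine the lower leg with the load: R2 ‖ R_L = 1.712 Ω.
Now apply the divider: V_out = 19.0 × 0.3493 = 6.637 V.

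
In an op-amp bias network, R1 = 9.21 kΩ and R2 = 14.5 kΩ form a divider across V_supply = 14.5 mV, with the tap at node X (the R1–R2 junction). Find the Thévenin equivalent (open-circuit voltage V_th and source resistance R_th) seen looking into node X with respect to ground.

V_th ≈ 8.87 mV, R_th ≈ 5.63 kΩ

Open-circuit (no load on X): V_th = V_supply · R2/(R1 + R2) = 14.5 × 14.5/(9.210 + 14.5) = 8.868 mV.
With V_supply suppressed (replaced by a short), R_th = R1 ‖ R2 = (9.210 × 14.5)/(9.210 + 14.5) = 5.632 kΩ.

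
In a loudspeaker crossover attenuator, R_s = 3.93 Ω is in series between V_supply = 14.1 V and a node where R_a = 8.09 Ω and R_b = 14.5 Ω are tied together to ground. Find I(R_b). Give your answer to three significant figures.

I ≈ 0.554 A

Combine the parallel branches: R_p = (1/8.09 + 1/14.5)⁻¹ = 5.193 Ω.
V_A = 14.1 × 5.193/9.123 = 8.026 V.
Branch current I = V_A/R_b = 8.026/14.5 = 0.5535 A.
(Check via current divider: I_total = 1.546 A; share G_k/ΣG = 0.3581 → same result.)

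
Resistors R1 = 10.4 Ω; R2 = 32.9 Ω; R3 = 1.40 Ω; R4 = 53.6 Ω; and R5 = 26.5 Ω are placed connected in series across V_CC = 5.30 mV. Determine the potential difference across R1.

ΣR = 10.4 + 32.9 + 1.40 + 53.6 + 26.5 = 124.8 Ω.
By the voltage-divider rule, V = 5.30 × 10.40/124.8 = 0.4417 mV.

V ≈ 0.442 mV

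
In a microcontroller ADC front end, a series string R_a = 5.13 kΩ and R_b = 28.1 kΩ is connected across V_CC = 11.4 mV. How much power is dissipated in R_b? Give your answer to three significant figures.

Series current I = V_CC/ΣR = 11.4/33.23 = 0.3431 µA.
P(R_b) = I²·R_b = (0.3431)² × 28.1 = 3.307 nW.

P ≈ 3.31 nW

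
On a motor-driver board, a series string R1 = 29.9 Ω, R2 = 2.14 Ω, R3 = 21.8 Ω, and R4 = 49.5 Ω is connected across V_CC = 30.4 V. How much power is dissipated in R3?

The common current is I = 30.4/103.3 = 0.2942 A.
P = I²R = 0.08654 × 21.8 = 1.887 W.

P ≈ 1.89 W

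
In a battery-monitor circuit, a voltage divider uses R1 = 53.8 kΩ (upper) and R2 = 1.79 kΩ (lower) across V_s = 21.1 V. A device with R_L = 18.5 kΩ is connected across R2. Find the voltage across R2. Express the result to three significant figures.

The load sits in parallel with R2, giving an effective lower resistance R2' = R2·R_L/(R2+R_L) = 1.632 kΩ.
Voltage divider with the loaded lower leg: V_out = 21.1 × 1.632/(53.8 + 1.632) = 21.1 × 0.02944 = 0.6212 V.

V_out ≈ 0.621 V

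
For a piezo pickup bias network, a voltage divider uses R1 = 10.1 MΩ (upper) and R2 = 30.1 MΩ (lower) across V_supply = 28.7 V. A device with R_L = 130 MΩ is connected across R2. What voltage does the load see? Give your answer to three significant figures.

R2 ‖ R_L = (30.1 × 130)/(30.1 + 130) = 24.44 MΩ.
Voltage divider with the loaded lower leg: V_out = 28.7 × 24.44/(10.1 + 24.44) = 28.7 × 0.7076 = 20.31 V.

V_out ≈ 20.3 V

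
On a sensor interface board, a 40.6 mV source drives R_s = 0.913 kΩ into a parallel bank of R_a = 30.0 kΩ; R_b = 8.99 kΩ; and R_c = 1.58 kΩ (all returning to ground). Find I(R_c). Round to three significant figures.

Parallel bank: R_p = 1/(1/30.0 + 1/8.99 + 1/1.58) = 1.286 kΩ.
V_A by voltage divider: V_A = 40.6 × 1.286/(0.913 + 1.286) = 23.74 mV.
I(R_c) = V_A / R_c = 23.74/1.58 = 15.03 µA.

I ≈ 15.0 µA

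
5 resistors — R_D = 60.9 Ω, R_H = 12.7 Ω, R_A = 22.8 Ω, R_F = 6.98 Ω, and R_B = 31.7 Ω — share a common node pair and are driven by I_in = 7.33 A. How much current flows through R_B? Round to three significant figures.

I ≈ 0.737 A

ΣG = 1/60.9 + 1/12.7 + 1/22.8 + 1/6.98 + 1/31.7 = 0.3138.
By the current-divider rule, I = I_in · G_k/ΣG = 7.33 × 0.1005 = 0.7368 A.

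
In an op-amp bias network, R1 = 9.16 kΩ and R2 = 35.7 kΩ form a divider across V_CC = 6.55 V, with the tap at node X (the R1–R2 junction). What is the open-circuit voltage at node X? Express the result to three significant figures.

V_th ≈ 5.21 V

Open-circuit (no load on X): V_th = V_CC · R2/(R1 + R2) = 6.55 × 35.7/(9.160 + 35.7) = 5.213 V.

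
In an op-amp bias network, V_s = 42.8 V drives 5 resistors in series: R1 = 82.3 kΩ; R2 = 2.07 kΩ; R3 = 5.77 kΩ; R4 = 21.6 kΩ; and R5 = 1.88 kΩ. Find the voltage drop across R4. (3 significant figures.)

V ≈ 8.14 V

Total series resistance ΣR = 82.3 + 2.07 + 5.77 + 21.6 + 1.88 = 113.6 kΩ.
V = V_s · R/ΣR = 42.8 × 0.1901 = 8.137 V.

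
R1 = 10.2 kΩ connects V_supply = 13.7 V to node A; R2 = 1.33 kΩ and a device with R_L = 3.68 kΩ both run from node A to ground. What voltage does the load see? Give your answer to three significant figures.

The load sits in parallel with R2, giving an effective lower resistance R2' = R2·R_L/(R2+R_L) = 0.9769 kΩ.
Now apply the divider: V_out = 13.7 × 0.08741 = 1.197 V.

V_out ≈ 1.20 V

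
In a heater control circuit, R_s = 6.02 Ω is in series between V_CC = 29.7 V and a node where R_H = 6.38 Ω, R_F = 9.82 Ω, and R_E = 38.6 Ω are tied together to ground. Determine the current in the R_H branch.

I ≈ 1.72 A

Parallel bank: R_p = 1/(1/6.38 + 1/9.82 + 1/38.6) = 3.515 Ω.
V_A by voltage divider: V_A = 29.7 × 3.515/(6.02 + 3.515) = 10.95 V.
I(R_H) = V_A / R_H = 10.95/6.38 = 1.716 A.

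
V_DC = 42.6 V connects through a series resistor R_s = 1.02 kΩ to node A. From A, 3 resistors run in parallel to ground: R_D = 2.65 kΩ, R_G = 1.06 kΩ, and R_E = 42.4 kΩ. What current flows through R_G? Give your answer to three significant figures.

Combine the parallel branches: R_p = (1/2.65 + 1/1.06 + 1/42.4)⁻¹ = 0.7439 kΩ.
Node voltage V_A = V_DC · R_p/(R_s + R_p) = 42.6 × 0.4217 = 17.97 V.
I(R_G) = V_A / R_G = 17.97/1.06 = 16.95 mA.

I ≈ 16.9 mA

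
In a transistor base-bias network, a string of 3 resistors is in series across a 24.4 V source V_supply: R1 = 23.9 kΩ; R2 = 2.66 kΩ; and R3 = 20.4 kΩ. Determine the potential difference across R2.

ΣR = 23.9 + 2.66 + 20.4 = 46.96 kΩ.
By the voltage-divider rule, V = 24.4 × 2.660/46.96 = 1.382 V.

V ≈ 1.38 V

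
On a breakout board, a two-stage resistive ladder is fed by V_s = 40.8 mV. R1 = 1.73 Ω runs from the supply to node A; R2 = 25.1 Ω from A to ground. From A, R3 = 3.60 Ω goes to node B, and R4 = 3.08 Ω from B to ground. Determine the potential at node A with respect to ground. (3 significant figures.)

Node A sees R2 in parallel with the series input of stage 2, R3 + R4 = 6.680 Ω.
R2 ‖ (R3+R4) = 5.276 Ω.
V_A = 40.8 × 5.276/(1.73 + 5.276) = 30.73 mV.

V_A ≈ 30.7 mV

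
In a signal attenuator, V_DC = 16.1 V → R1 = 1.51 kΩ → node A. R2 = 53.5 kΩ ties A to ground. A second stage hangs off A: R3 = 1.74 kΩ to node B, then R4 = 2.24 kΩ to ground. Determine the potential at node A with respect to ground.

V_A ≈ 11.4 V

Node A sees R2 in parallel with the series input of stage 2, R3 + R4 = 3.980 kΩ.
R2 ‖ (R3+R4) = 3.704 kΩ.
V_A = 16.1 × 3.704/(1.51 + 3.704) = 11.44 V.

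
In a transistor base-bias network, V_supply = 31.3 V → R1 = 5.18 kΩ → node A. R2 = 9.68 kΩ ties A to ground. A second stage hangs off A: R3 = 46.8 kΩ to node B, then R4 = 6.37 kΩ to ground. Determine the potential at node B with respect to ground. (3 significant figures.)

V_B ≈ 2.30 V

The second stage (R3 + R4 = 53.17 kΩ) loads node A in parallel with R2.
Effective lower resistance at A: R2 ‖ 53.17 = 8.189 kΩ.
V_A = 31.3 × 8.189/(5.18 + 8.189) = 19.17 V.
Then the unloaded second divider: V_B = V_A × R4/(R3+R4) = 19.17 × 0.1198 = 2.297 V.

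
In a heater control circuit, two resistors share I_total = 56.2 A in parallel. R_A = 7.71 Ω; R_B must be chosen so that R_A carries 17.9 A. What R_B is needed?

The fraction through R_A equals R_B/(R_A+R_B).
17.9/56.2 = R_B/(R_A + R_B) → R_B = R_A · (0.3185)/(1 − 0.3185) = 7.71 × 0.4674 = 3.603 Ω.

R_B ≈ 3.60 Ω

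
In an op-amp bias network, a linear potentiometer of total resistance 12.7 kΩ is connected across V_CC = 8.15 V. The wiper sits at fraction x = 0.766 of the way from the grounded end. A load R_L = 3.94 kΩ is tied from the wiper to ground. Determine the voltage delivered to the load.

V_out ≈ 3.96 V

Split the track: R_lower = x·R_p = 9.728 kΩ, R_upper = (1−x)·R_p = 2.972 kΩ.
R_L loads the lower segment: effective lower R = 2.804 kΩ.
Loaded-divider output: V_out = 8.15 × 0.4855 = 3.957 V.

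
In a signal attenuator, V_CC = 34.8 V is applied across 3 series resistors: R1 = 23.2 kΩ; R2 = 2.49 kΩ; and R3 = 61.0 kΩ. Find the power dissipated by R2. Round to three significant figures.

P ≈ 0.401 mW

Series current I = V_CC/ΣR = 34.8/86.69 = 0.4014 mA.
P = I²R = 0.1611 × 2.49 = 0.4013 mW.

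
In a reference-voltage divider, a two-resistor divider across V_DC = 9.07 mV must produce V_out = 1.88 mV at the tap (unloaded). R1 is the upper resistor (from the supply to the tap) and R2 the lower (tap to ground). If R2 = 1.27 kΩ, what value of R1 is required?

R1 ≈ 4.86 kΩ

Required fraction k = V_out/V_DC = 0.2073.
Rearranging, R1 = R2·(1−k)/k = 1.27 × 3.824 = 4.857 kΩ.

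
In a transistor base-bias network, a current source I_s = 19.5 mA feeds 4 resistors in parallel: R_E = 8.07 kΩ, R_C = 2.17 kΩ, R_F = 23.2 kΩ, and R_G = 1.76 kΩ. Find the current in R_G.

I ≈ 9.26 mA

ΣG = 1/8.07 + 1/2.17 + 1/23.2 + 1/1.76 = 1.196.
By the current-divider rule, I = I_s · G_k/ΣG = 19.5 × 0.4751 = 9.264 mA.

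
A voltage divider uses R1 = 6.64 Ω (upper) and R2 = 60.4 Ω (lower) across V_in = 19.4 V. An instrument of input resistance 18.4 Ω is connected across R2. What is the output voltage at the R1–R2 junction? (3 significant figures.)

The load sits in parallel with R2, giving an effective lower resistance R2' = R2·R_L/(R2+R_L) = 14.10 Ω.
Voltage divider with the loaded lower leg: V_out = 19.4 × 14.10/(6.64 + 14.10) = 19.4 × 0.6799 = 13.19 V.
(Unloaded it would be 17.5 V; the load pulls it down.)

V_out ≈ 13.2 V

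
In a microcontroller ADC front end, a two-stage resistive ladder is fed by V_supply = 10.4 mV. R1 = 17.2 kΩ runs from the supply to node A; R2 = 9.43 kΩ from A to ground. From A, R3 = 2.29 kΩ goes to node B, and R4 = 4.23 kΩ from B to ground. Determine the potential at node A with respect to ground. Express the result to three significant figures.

V_A ≈ 1.90 mV

Looking into the second stage from A: R3 + R4 = 6.520 kΩ appears in parallel with R2.
R2 ‖ (R3+R4) = 3.855 kΩ.
So V_A = 10.4 × 0.1831 = 1.904 mV.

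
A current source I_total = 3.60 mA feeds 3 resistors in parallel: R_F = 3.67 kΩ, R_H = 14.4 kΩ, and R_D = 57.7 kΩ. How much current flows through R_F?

ΣG = 1/3.67 + 1/14.4 + 1/57.7 = 0.3593.
R_F takes the fraction G_k/ΣG = 0.2725/0.3593 = 0.7585, so I = 3.60 × 0.7585 = 2.730 mA.

I ≈ 2.73 mA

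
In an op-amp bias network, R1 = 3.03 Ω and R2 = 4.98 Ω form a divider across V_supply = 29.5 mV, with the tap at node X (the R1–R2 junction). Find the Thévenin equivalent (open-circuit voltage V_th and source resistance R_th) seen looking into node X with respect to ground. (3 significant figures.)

Open-circuit (no load on X): V_th = V_supply · R2/(R1 + R2) = 29.5 × 4.98/(3.030 + 4.98) = 18.34 mV.
Looking into X with the source shorted: R_th = R1·R2/(R1+R2) = 3.030 × 4.98/8.010 = 1.884 Ω.

V_th ≈ 18.3 mV, R_th ≈ 1.88 Ω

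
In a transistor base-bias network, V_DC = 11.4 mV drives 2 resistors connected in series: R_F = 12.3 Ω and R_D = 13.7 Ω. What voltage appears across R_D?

V ≈ 6.01 mV

Series total: ΣR = 12.3 + 13.7 = 26.00 Ω.
V = V_DC · R/ΣR = 11.4 × 0.5269 = 6.007 mV.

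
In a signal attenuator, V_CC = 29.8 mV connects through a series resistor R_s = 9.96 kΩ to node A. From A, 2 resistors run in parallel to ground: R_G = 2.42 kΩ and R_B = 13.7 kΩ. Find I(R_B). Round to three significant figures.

I ≈ 0.372 µA

Equivalent of the parallel group: R_p = 2.057 kΩ.
V_A by voltage divider: V_A = 29.8 × 2.057/(9.96 + 2.057) = 5.100 mV.
Branch current I = V_A/R_B = 5.100/13.7 = 0.3723 µA.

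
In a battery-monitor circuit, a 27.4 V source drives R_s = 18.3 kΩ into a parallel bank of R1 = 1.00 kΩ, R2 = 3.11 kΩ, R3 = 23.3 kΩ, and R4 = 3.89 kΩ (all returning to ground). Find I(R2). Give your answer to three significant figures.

Equivalent of the parallel group: R_p = 0.6167 kΩ.
V_A = 27.4 × 0.6167/18.92 = 0.8933 V.
I(R2) = V_A / R2 = 0.8933/3.11 = 0.2872 mA.

I ≈ 0.287 mA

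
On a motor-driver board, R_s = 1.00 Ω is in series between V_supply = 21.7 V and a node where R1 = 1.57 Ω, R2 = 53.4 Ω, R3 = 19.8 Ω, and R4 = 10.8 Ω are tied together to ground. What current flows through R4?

Equivalent of the parallel group: R_p = 1.252 Ω.
V_A by voltage divider: V_A = 21.7 × 1.252/(1.00 + 1.252) = 12.06 V.
I(R4) = V_A / R4 = 12.06/10.8 = 1.117 A.
(Check via current divider: I_total = 9.636 A; share G_k/ΣG = 0.1159 → same result.)

I ≈ 1.12 A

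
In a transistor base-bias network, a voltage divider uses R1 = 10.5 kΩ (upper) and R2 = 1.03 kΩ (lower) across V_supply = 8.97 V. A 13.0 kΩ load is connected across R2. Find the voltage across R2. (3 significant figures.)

First combine the lower leg with the load: R2 ‖ R_L = 0.9544 kΩ.
Voltage divider with the loaded lower leg: V_out = 8.97 × 0.9544/(10.5 + 0.9544) = 8.97 × 0.08332 = 0.7474 V.

V_out ≈ 0.747 V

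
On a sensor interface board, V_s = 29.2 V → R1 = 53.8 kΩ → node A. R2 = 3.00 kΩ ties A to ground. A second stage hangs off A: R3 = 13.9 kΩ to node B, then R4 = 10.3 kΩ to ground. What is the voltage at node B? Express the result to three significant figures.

Node A sees R2 in parallel with the series input of stage 2, R3 + R4 = 24.20 kΩ.
Effective lower resistance at A: R2 ‖ 24.20 = 2.669 kΩ.
V_A = 29.2 × 2.669/(53.8 + 2.669) = 1.380 V.
Then the unloaded second divider: V_B = V_A × R4/(R3+R4) = 1.380 × 0.4256 = 0.5874 V.

V_B ≈ 0.587 V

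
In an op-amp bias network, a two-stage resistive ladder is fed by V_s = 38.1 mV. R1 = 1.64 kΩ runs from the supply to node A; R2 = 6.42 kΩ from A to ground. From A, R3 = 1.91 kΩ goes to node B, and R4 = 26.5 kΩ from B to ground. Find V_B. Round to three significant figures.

V_B ≈ 27.1 mV

The second stage (R3 + R4 = 28.41 kΩ) loads node A in parallel with R2.
Effective lower resistance at A: R2 ‖ 28.41 = 5.237 kΩ.
So V_A = 38.1 × 0.7615 = 29.01 mV.
V_B = V_A × 0.9328 = 27.06 mV.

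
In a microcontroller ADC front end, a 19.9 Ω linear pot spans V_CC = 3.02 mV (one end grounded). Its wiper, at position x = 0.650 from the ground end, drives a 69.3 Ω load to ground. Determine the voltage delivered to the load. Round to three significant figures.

Split the track: R_lower = x·R_p = 12.93 Ω, R_upper = (1−x)·R_p = 6.965 Ω.
R_L loads the lower segment: effective lower R = 10.90 Ω.
Then V_out = V_CC · 10.90/(6.965 + 10.90) = 1.843 mV.
(Unloaded: V_out = x·V_CC = 1.96 mV.)

V_out ≈ 1.84 mV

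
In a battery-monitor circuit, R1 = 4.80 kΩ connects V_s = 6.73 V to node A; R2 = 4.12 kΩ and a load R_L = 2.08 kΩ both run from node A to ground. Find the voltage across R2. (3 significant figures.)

The load sits in parallel with R2, giving an effective lower resistance R2' = R2·R_L/(R2+R_L) = 1.382 kΩ.
Voltage divider with the loaded lower leg: V_out = 6.73 × 1.382/(4.80 + 1.382) = 6.73 × 0.2236 = 1.505 V.

V_out ≈ 1.50 V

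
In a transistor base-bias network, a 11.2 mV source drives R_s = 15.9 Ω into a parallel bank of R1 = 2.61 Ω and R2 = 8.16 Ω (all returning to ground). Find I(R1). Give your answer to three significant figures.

Combine the parallel branches: R_p = (1/2.61 + 1/8.16)⁻¹ = 1.977 Ω.
V_A = 11.2 × 1.977/17.88 = 1.239 mV.
I(R1) = V_A / R1 = 1.239/2.61 = 0.4747 mA.

I ≈ 0.475 mA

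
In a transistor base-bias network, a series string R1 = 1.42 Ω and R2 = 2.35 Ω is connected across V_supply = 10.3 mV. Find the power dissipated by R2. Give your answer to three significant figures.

Series current I = V_supply/ΣR = 10.3/3.770 = 2.732 mA.
P = I²R = 7.464 × 2.35 = 17.54 µW.

P ≈ 17.5 µW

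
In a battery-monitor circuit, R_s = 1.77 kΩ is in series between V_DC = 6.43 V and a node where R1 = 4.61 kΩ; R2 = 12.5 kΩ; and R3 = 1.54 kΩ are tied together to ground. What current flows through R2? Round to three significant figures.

I ≈ 0.192 mA

Equivalent of the parallel group: R_p = 1.057 kΩ.
V_A = 6.43 × 1.057/2.827 = 2.404 V.
Branch current I = V_A/R2 = 2.404/12.5 = 0.1923 mA.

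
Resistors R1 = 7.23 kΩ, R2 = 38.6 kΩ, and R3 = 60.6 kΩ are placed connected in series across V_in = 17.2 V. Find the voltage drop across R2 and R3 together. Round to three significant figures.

Total series resistance ΣR = 7.23 + 38.6 + 60.6 = 106.4 kΩ.
R_{R2..R3} = 38.6 + 60.6 = 99.20 kΩ.
By the voltage-divider rule, V = 17.2 × 99.20/106.4 = 16.03 V.

V ≈ 16.0 V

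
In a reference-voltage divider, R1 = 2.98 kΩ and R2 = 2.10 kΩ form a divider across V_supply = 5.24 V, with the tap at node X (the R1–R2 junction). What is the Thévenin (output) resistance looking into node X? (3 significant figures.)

R_th ≈ 1.23 kΩ

Zeroing V_supply shorts the top of R1 to ground, so R_th = R1 ‖ R2 = 1.232 kΩ.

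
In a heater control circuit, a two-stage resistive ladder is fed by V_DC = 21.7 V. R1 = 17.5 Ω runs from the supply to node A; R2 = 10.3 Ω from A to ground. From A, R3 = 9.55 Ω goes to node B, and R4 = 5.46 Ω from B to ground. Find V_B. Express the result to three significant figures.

V_B ≈ 2.04 V

Looking into the second stage from A: R3 + R4 = 15.01 Ω appears in parallel with R2.
R2 ‖ (R3+R4) = 6.108 Ω.
V_A = 21.7 × 6.108/(17.5 + 6.108) = 5.615 V.
Then the unloaded second divider: V_B = V_A × R4/(R3+R4) = 5.615 × 0.3638 = 2.042 V.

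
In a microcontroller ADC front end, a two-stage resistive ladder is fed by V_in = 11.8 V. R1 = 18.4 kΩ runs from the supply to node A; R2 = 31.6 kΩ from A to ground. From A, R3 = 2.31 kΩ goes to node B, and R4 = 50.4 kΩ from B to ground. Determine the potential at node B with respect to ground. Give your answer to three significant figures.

Node A sees R2 in parallel with the series input of stage 2, R3 + R4 = 52.71 kΩ.
Effective lower resistance at A: R2 ‖ 52.71 = 19.76 kΩ.
First divider: V_A = V_in · 19.76/(18.4 + 19.76) = 6.110 V.
Stage 2 is unloaded, so V_B = V_A · R4/(R3+R4) = 6.110 × 50.4/52.71 = 5.842 V.

V_B ≈ 5.84 V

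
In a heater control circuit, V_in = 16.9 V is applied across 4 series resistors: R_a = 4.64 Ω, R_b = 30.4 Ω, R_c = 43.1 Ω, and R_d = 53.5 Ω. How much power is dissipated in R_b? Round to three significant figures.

P ≈ 0.501 W

Series current I = V_in/ΣR = 16.9/131.6 = 0.1284 A.
P(R_b) = I²·R_b = (0.1284)² × 30.4 = 0.5010 W.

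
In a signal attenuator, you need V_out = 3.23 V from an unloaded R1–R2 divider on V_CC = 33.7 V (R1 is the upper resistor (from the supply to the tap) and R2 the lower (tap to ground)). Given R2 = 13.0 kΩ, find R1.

R1 ≈ 123 kΩ

V_out/V_CC = R2/(R1+R2) = 0.09585.
So R1 = R2 · (V_CC/V_out − 1) = 13.0 × (33.7/3.23 − 1) = 13.0 × 9.433 = 122.6 kΩ.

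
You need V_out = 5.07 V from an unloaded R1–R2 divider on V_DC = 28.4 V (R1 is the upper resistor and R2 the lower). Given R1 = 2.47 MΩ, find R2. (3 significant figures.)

V_out/V_DC = R2/(R1+R2) = 0.1785.
So R2 = R1 · V_out/(V_DC − V_out) = 2.47 × 5.07/(28.4 − 5.07) = 2.47 × 0.2173 = 0.5368 MΩ.

R2 ≈ 0.537 MΩ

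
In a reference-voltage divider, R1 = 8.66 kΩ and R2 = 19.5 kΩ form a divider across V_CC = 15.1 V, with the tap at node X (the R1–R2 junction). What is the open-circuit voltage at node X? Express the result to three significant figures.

Open-circuit (no load on X): V_th = V_CC · R2/(R1 + R2) = 15.1 × 19.5/(8.660 + 19.5) = 10.46 V.

V_th ≈ 10.5 V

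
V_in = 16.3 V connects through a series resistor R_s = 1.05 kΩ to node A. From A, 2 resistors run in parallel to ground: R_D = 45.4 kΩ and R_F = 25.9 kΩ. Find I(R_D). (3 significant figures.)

I ≈ 0.338 mA

Combine the parallel branches: R_p = (1/45.4 + 1/25.9)⁻¹ = 16.49 kΩ.
Node voltage V_A = V_in · R_p/(R_s + R_p) = 16.3 × 0.9401 = 15.32 V.
I(R_D) = V_A / R_D = 15.32/45.4 = 0.3375 mA.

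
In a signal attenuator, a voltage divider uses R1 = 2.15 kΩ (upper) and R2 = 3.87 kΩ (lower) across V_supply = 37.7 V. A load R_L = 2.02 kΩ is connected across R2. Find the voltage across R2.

V_out ≈ 14.4 V

R2 ‖ R_L = (3.87 × 2.02)/(3.87 + 2.02) = 1.327 kΩ.
Then V_out = V_supply · R2'/(R1 + R2') = 37.7 × 1.327/3.477 = 14.39 V.
(Unloaded it would be 24.2 V; the load pulls it down.)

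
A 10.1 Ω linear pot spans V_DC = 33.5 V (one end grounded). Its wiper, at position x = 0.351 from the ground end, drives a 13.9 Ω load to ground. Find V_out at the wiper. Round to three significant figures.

Split the track: R_lower = x·R_p = 3.545 Ω, R_upper = (1−x)·R_p = 6.555 Ω.
(x·R_p) ‖ R_L = 2.825 Ω.
Loaded-divider output: V_out = 33.5 × 0.3012 = 10.09 V.
(Unloaded: V_out = x·V_DC = 11.8 V.)

V_out ≈ 10.1 V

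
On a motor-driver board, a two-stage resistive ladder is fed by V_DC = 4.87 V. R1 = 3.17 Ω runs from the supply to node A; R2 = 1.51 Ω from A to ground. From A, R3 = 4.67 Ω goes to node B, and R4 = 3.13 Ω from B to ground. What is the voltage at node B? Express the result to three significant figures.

The second stage (R3 + R4 = 7.800 Ω) loads node A in parallel with R2.
Effective lower resistance at A: R2 ‖ 7.800 = 1.265 Ω.
First divider: V_A = V_DC · 1.265/(3.17 + 1.265) = 1.389 V.
Then the unloaded second divider: V_B = V_A × R4/(R3+R4) = 1.389 × 0.4013 = 0.5574 V.

V_B ≈ 0.557 V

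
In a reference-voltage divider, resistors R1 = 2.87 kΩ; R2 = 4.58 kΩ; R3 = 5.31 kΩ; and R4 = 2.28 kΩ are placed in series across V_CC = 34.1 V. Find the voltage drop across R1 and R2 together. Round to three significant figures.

Series total: ΣR = 2.87 + 4.58 + 5.31 + 2.28 = 15.04 kΩ.
R_{R1..R2} = 2.87 + 4.58 = 7.450 kΩ.
V = V_CC · R/ΣR = 34.1 × 0.4953 = 16.89 V.

V ≈ 16.9 V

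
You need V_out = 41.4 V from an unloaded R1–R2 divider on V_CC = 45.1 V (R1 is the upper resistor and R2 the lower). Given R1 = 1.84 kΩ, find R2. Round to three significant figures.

V_out/V_CC = R2/(R1+R2) = 0.9180.
R2 = R1 · 0.9180/(1 − 0.9180) = 20.59 kΩ.

R2 ≈ 20.6 kΩ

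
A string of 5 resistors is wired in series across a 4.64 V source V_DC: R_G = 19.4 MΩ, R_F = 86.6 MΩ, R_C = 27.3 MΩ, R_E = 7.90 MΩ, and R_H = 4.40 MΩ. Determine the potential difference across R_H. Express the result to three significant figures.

Total series resistance ΣR = 19.4 + 86.6 + 27.3 + 7.90 + 4.40 = 145.6 MΩ.
Voltage divider: V = V_DC · (4.400 / 145.6) = 4.64 × 0.03022 = 0.1402 V.

V ≈ 0.140 V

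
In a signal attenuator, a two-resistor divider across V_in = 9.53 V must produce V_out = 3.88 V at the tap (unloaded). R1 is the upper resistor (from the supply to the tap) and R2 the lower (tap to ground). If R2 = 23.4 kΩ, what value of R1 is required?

R1 ≈ 34.1 kΩ

V_out/V_in = R2/(R1+R2) = 0.4071.
So R1 = R2 · (V_in/V_out − 1) = 23.4 × (9.53/3.88 − 1) = 23.4 × 1.456 = 34.07 kΩ.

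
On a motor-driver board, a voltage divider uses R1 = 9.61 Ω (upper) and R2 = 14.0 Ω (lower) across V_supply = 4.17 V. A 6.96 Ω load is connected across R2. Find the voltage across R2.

R2 ‖ R_L = (14.0 × 6.96)/(14.0 + 6.96) = 4.649 Ω.
Voltage divider with the loaded lower leg: V_out = 4.17 × 4.649/(9.61 + 4.649) = 4.17 × 0.3260 = 1.360 V.

V_out ≈ 1.36 V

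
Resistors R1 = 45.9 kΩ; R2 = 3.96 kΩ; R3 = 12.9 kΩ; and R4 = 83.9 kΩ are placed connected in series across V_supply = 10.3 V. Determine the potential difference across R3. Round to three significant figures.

V ≈ 0.906 V

Total series resistance ΣR = 45.9 + 3.96 + 12.9 + 83.9 = 146.7 kΩ.
Voltage divider: V = V_supply · (12.90 / 146.7) = 10.3 × 0.08796 = 0.9060 V.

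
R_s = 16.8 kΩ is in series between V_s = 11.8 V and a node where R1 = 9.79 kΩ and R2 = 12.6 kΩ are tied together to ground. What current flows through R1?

Equivalent of the parallel group: R_p = 5.509 kΩ.
Node voltage V_A = V_s · R_p/(R_s + R_p) = 11.8 × 0.2470 = 2.914 V.
Branch current I = V_A/R1 = 2.914/9.79 = 0.2977 mA.

I ≈ 0.298 mA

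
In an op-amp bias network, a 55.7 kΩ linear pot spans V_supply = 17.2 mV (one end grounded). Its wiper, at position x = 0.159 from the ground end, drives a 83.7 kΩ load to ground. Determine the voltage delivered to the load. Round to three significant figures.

Lower segment x·R_p = 8.856 kΩ; upper segment (1−x)·R_p = 46.84 kΩ.
Lower segment in parallel with the load: 8.856 ‖ 83.7 = 8.009 kΩ.
V_out = 17.2 × 8.009/(46.84 + 8.009) = 2.511 mV.

V_out ≈ 2.51 mV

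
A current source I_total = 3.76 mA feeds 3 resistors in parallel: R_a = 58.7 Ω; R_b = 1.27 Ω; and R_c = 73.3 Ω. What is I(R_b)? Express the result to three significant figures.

I ≈ 3.62 mA

Total conductance ΣG = 1/58.7 + 1/1.27 + 1/73.3 = 0.8181 (units of 1/Ω).
Current divider: I(R_b) = I_total · G_k/ΣG = 3.76 × (0.7874/0.8181) = 3.76 × 0.9625 = 3.619 mA.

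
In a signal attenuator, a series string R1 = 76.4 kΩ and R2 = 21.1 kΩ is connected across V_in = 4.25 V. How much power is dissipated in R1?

Series current I = V_in/ΣR = 4.25/97.50 = 0.04359 mA.
V(R1) = I·R = 3.330 V; P = V·I = 3.330 × 0.04359 = 0.1452 mW.

P ≈ 0.145 mW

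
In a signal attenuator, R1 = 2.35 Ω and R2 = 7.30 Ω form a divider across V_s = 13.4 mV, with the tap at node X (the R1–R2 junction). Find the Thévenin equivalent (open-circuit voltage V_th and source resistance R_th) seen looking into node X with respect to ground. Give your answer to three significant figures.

Open-circuit (no load on X): V_th = V_s · R2/(R1 + R2) = 13.4 × 7.30/(2.350 + 7.30) = 10.14 mV.
Zeroing V_s shorts the top of R1 to ground, so R_th = R1 ‖ R2 = 1.778 Ω.

V_th ≈ 10.1 mV, R_th ≈ 1.78 Ω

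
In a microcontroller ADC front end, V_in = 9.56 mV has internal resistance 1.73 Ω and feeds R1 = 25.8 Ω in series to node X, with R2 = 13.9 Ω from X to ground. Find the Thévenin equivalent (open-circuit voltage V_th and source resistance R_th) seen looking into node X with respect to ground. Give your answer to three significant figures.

R1' = 1.73 + 25.8 = 27.53 Ω (source resistance + R1).
Open-circuit (no load on X): V_th = V_in · R2/(R1' + R2) = 9.56 × 13.9/(27.53 + 13.9) = 3.207 mV.
With V_in suppressed (replaced by a short), R_th = R1' ‖ R2 = (27.53 × 13.9)/(27.53 + 13.9) = 9.236 Ω.

V_th ≈ 3.21 mV, R_th ≈ 9.24 Ω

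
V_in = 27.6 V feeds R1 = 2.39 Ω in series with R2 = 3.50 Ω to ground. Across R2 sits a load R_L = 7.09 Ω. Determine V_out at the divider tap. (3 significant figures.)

R2 ‖ R_L = (3.50 × 7.09)/(3.50 + 7.09) = 2.343 Ω.
Now apply the divider: V_out = 27.6 × 0.4951 = 13.66 V.

V_out ≈ 13.7 V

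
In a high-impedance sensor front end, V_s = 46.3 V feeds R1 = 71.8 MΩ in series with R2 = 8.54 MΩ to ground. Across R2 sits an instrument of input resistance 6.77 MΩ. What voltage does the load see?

V_out ≈ 2.31 V

R2 ‖ R_L = (8.54 × 6.77)/(8.54 + 6.77) = 3.776 MΩ.
Voltage divider with the loaded lower leg: V_out = 46.3 × 3.776/(71.8 + 3.776) = 46.3 × 0.04997 = 2.313 V.
(Unloaded it would be 4.92 V; the load pulls it down.)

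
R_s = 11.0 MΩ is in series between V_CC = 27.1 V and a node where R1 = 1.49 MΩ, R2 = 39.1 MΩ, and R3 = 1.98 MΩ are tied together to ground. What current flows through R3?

I ≈ 0.963 µA

Parallel bank: R_p = 1/(1/1.49 + 1/39.1 + 1/1.98) = 0.8321 MΩ.
V_A by voltage divider: V_A = 27.1 × 0.8321/(11.0 + 0.8321) = 1.906 V.
I(R3) = V_A / R3 = 1.906/1.98 = 0.9625 µA.
(Equivalently: I_total = 2.290 µA, then current-divider fraction G_k/ΣG = 0.4203.)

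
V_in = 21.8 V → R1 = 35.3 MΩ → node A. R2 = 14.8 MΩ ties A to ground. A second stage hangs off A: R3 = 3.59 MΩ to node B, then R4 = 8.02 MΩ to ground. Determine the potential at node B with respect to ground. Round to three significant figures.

V_B ≈ 2.34 V

The second stage (R3 + R4 = 11.61 MΩ) loads node A in parallel with R2.
Effective lower resistance at A: R2 ‖ 11.61 = 6.506 MΩ.
So V_A = 21.8 × 0.1556 = 3.393 V.
Stage 2 is unloaded, so V_B = V_A · R4/(R3+R4) = 3.393 × 8.02/11.61 = 2.344 V.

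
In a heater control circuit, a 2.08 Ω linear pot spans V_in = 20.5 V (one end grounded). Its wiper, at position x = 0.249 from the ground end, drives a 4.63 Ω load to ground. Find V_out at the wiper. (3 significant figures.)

Split the track: R_lower = x·R_p = 0.5179 Ω, R_upper = (1−x)·R_p = 1.562 Ω.
(x·R_p) ‖ R_L = 0.4658 Ω.
Then V_out = V_in · 0.4658/(1.562 + 0.4658) = 4.709 V.

V_out ≈ 4.71 V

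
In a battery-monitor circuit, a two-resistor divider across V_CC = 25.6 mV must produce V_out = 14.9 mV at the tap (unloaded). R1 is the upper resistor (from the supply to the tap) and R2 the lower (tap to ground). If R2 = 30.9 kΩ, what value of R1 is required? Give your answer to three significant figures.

R1 ≈ 22.2 kΩ

V_out/V_CC = R2/(R1+R2) = 0.5820.
R1 = R2·(1/k − 1) = 30.9 × 0.7181 = 22.19 kΩ.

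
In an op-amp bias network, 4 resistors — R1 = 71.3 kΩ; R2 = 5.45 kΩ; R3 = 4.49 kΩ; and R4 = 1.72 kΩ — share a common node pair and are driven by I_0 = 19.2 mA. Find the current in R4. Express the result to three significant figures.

Total conductance ΣG = 1/71.3 + 1/5.45 + 1/4.49 + 1/1.72 = 1.002 (units of 1/kΩ).
Current divider: I(R4) = I_0 · G_k/ΣG = 19.2 × (0.5814/1.002) = 19.2 × 0.5805 = 11.14 mA.

I ≈ 11.1 mA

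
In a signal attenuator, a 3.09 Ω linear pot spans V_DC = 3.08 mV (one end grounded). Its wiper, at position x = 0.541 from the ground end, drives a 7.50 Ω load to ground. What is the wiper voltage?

The pot divides into 1.418 Ω above the wiper and 1.672 Ω below.
R_L loads the lower segment: effective lower R = 1.367 Ω.
Then V_out = V_DC · 1.367/(1.418 + 1.367) = 1.512 mV.
(Unloaded: V_out = x·V_DC = 1.67 mV.)

V_out ≈ 1.51 mV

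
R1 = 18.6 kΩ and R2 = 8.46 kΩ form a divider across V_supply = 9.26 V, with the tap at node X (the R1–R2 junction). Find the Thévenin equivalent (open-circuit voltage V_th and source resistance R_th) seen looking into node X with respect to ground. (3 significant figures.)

Open-circuit (no load on X): V_th = V_supply · R2/(R1 + R2) = 9.26 × 8.46/(18.60 + 8.46) = 2.895 V.
Looking into X with the source shorted: R_th = R1·R2/(R1+R2) = 18.60 × 8.46/27.06 = 5.815 kΩ.

V_th ≈ 2.90 V, R_th ≈ 5.82 kΩ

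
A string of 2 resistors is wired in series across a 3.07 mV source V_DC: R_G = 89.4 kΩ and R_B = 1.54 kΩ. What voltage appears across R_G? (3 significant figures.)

Series total: ΣR = 89.4 + 1.54 = 90.94 kΩ.
By the voltage-divider rule, V = 3.07 × 89.40/90.94 = 3.018 mV.

V ≈ 3.02 mV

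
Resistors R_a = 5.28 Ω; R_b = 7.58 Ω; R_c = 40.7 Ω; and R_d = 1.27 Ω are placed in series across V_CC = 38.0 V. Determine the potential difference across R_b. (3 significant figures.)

Series total: ΣR = 5.28 + 7.58 + 40.7 + 1.27 = 54.83 Ω.
By the voltage-divider rule, V = 38.0 × 7.580/54.83 = 5.253 V.

V ≈ 5.25 V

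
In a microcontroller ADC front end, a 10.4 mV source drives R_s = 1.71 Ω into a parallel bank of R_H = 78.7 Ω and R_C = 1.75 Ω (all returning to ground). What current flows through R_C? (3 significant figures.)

I ≈ 2.97 mA

Equivalent of the parallel group: R_p = 1.712 Ω.
V_A by voltage divider: V_A = 10.4 × 1.712/(1.71 + 1.712) = 5.203 mV.
I(R_C) = V_A / R_C = 5.203/1.75 = 2.973 mA.
(Equivalently: I_total = 3.039 mA, then current-divider fraction G_k/ΣG = 0.9782.)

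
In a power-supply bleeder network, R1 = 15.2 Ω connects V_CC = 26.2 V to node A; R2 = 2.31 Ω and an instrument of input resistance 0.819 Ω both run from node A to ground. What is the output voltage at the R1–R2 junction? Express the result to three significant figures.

The load sits in parallel with R2, giving an effective lower resistance R2' = R2·R_L/(R2+R_L) = 0.6046 Ω.
Now apply the divider: V_out = 26.2 × 0.03826 = 1.002 V.
(Unloaded it would be 3.46 V; the load pulls it down.)

V_out ≈ 1.00 V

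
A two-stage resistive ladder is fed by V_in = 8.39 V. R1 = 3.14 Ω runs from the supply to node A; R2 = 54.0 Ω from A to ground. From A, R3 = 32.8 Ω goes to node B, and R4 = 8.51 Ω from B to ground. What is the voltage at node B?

V_B ≈ 1.52 V

The second stage (R3 + R4 = 41.31 Ω) loads node A in parallel with R2.
Effective lower resistance at A: R2 ‖ 41.31 = 23.41 Ω.
So V_A = 8.39 × 0.8817 = 7.398 V.
V_B = V_A × 0.2060 = 1.524 V.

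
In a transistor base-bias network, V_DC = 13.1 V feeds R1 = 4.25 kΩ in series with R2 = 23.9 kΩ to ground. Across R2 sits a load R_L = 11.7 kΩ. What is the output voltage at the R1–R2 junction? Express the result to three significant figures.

V_out ≈ 8.50 V

First combine the lower leg with the load: R2 ‖ R_L = 7.855 kΩ.
Voltage divider with the loaded lower leg: V_out = 13.1 × 7.855/(4.25 + 7.855) = 13.1 × 0.6489 = 8.501 V.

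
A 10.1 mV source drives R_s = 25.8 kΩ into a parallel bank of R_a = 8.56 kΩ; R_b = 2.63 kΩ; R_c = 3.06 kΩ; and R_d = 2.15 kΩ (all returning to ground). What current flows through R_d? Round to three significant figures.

I ≈ 0.137 µA

Combine the parallel branches: R_p = (1/8.56 + 1/2.63 + 1/3.06 + 1/2.15)⁻¹ = 0.7758 kΩ.
V_A = 10.1 × 0.7758/26.58 = 0.2948 mV.
Branch current I = V_A/R_d = 0.2948/2.15 = 0.1371 µA.
(Equivalently: I_total = 0.3800 µA, then current-divider fraction G_k/ΣG = 0.3608.)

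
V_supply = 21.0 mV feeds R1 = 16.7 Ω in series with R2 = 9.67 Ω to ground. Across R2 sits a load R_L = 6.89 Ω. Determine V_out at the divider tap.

The load sits in parallel with R2, giving an effective lower resistance R2' = R2·R_L/(R2+R_L) = 4.023 Ω.
Now apply the divider: V_out = 21.0 × 0.1941 = 4.077 mV.

V_out ≈ 4.08 mV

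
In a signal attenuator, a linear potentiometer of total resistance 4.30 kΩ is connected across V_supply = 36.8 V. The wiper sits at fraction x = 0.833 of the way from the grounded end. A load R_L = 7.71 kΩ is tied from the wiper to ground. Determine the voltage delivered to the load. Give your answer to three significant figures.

Lower segment x·R_p = 3.582 kΩ; upper segment (1−x)·R_p = 0.7181 kΩ.
R_L loads the lower segment: effective lower R = 2.446 kΩ.
Loaded-divider output: V_out = 36.8 × 0.7730 = 28.45 V.

V_out ≈ 28.4 V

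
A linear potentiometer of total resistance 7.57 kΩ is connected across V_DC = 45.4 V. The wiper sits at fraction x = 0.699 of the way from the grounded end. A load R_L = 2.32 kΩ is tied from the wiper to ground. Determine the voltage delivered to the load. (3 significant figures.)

V_out ≈ 18.8 V

The pot divides into 2.279 kΩ above the wiper and 5.291 kΩ below.
Lower segment in parallel with the load: 5.291 ‖ 2.32 = 1.613 kΩ.
Then V_out = V_DC · 1.613/(2.279 + 1.613) = 18.82 V.
(Unloaded: V_out = x·V_DC = 31.7 V.)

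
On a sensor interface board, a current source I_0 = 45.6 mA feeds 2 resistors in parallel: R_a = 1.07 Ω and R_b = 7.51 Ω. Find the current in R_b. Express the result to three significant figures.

I ≈ 5.69 mA

For two parallel branches, I_k = I_0 · (other R)/(sum of R).
So I = 45.6 × 1.07/8.580 = 5.687 mA.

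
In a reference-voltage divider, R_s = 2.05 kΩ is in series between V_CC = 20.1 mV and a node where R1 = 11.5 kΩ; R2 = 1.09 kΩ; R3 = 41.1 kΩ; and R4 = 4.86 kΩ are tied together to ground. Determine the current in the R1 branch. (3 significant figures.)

I ≈ 0.495 µA

Combine the parallel branches: R_p = (1/11.5 + 1/1.09 + 1/41.1 + 1/4.86)⁻¹ = 0.8101 kΩ.
V_A = 20.1 × 0.8101/2.860 = 5.693 mV.
I(R1) = V_A / R1 = 5.693/11.5 = 0.4950 µA.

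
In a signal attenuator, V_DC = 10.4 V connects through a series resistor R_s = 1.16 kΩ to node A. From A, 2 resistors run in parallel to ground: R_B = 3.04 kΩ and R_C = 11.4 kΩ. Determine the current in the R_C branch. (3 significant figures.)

I ≈ 0.615 mA

Parallel bank: R_p = 1/(1/3.04 + 1/11.4) = 2.400 kΩ.
Node voltage V_A = V_DC · R_p/(R_s + R_p) = 10.4 × 0.6742 = 7.011 V.
I(R_C) = V_A / R_C = 7.011/11.4 = 0.6150 mA.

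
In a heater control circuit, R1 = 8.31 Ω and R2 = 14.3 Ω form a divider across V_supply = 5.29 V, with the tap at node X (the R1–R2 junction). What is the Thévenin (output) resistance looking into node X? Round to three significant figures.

With V_supply suppressed (replaced by a short), R_th = R1 ‖ R2 = (8.310 × 14.3)/(8.310 + 14.3) = 5.256 Ω.

R_th ≈ 5.26 Ω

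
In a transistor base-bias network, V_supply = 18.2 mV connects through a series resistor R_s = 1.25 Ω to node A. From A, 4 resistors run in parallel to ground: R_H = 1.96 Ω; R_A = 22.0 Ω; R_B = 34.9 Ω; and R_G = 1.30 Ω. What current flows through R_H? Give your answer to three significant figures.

Parallel bank: R_p = 1/(1/1.96 + 1/22.0 + 1/34.9 + 1/1.30) = 0.7388 Ω.
V_A = 18.2 × 0.7388/1.989 = 6.761 mV.
I(R_H) = V_A / R_H = 6.761/1.96 = 3.449 mA.

I ≈ 3.45 mA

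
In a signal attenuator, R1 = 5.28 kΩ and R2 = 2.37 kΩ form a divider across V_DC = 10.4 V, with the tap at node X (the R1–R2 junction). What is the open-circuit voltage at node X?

Open-circuit (no load on X): V_th = V_DC · R2/(R1 + R2) = 10.4 × 2.37/(5.280 + 2.37) = 3.222 V.

V_th ≈ 3.22 V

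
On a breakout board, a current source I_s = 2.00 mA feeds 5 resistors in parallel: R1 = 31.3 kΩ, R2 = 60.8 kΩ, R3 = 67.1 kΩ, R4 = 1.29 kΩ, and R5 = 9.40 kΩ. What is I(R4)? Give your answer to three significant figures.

Conductances: ΣG = 1/31.3 + 1/60.8 + 1/67.1 + 1/1.29 + 1/9.40 = 0.9449 (1/kΩ).
R4 takes the fraction G_k/ΣG = 0.7752/0.9449 = 0.8204, so I = 2.00 × 0.8204 = 1.641 mA.

I ≈ 1.64 mA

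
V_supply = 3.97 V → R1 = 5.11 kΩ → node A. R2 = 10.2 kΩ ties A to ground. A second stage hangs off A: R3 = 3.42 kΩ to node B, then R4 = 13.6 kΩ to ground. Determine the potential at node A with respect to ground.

V_A ≈ 2.20 V

Node A sees R2 in parallel with the series input of stage 2, R3 + R4 = 17.02 kΩ.
Effective lower resistance at A: R2 ‖ 17.02 = 6.378 kΩ.
First divider: V_A = V_supply · 6.378/(5.11 + 6.378) = 2.204 V.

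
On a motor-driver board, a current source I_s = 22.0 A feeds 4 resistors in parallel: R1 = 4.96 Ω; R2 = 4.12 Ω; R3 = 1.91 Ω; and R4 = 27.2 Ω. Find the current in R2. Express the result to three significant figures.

Conductances: ΣG = 1/4.96 + 1/4.12 + 1/1.91 + 1/27.2 = 1.005 (1/Ω).
By the current-divider rule, I = I_s · G_k/ΣG = 22.0 × 0.2416 = 5.315 A.

I ≈ 5.32 A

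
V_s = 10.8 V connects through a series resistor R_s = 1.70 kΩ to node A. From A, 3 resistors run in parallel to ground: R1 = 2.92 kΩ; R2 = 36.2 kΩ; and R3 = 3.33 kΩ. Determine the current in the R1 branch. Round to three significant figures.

I ≈ 1.73 mA

Combine the parallel branches: R_p = (1/2.92 + 1/36.2 + 1/3.33)⁻¹ = 1.492 kΩ.
V_A by voltage divider: V_A = 10.8 × 1.492/(1.70 + 1.492) = 5.048 V.
I(R1) = V_A / R1 = 5.048/2.92 = 1.729 mA.
(Check via current divider: I_total = 3.384 mA; share G_k/ΣG = 0.5108 → same result.)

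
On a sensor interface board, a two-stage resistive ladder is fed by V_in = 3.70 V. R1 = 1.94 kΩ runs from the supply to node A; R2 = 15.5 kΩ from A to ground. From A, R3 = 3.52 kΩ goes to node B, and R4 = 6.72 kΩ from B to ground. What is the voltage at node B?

V_B ≈ 1.85 V

Looking into the second stage from A: R3 + R4 = 10.24 kΩ appears in parallel with R2.
R2 ‖ (R3+R4) = 6.166 kΩ.
First divider: V_A = V_in · 6.166/(1.94 + 6.166) = 2.815 V.
V_B = V_A × 0.6562 = 1.847 V.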